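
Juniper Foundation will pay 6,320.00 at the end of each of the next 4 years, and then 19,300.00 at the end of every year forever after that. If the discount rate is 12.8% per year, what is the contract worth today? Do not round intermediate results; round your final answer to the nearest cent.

112011.62

PV of 4-year annuity: 6,320.00 × [1 − (1+0.128)^−4] / 0.128 = 18877.04565
Perpetuity value at year 4: 19,300.00 / 0.128 = 150781.25000
PV of perpetuity: 150781.25000 / (1+0.128)^4 = 93134.57579
Total PV = 18877.04565 + 93134.57579 = 112011.62144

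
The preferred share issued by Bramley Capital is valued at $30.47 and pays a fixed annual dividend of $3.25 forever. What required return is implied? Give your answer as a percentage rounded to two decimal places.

10.67%

P = C/r ⇒ r = C/P = $3.25/$30.47 = 0.106662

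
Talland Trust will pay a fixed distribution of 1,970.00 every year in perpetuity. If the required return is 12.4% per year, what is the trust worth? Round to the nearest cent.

Level perpetuity: PV = C / r = 1,970.00 / 0.124 = 15,887.10

15887.10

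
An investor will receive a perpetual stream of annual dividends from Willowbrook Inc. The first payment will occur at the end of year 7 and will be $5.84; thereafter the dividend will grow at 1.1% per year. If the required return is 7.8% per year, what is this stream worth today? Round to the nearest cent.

Value at end of year 6: C₁ / (r − g) = $5.84 / (0.078 − 0.011) = $87.1642
Discount to today: PV = $87.1642 / (1 + 0.078)^6 = $87.1642 / 1.569324 = $55.54

$55.54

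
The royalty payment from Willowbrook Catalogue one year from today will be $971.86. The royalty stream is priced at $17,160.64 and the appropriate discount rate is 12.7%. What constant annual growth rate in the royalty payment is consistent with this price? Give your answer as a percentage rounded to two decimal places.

7.04%

P = D₁/(r−g) ⇒ g = r − D₁/P = 0.127 − $971.86/$17,160.64 = 0.070367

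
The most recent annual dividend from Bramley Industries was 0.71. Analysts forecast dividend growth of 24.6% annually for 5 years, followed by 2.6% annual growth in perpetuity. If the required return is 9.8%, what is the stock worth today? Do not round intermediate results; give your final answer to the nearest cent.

D_1 = 0.88466
D_2 = 1.10229
D_3 = 1.37345
D_4 = 1.71132
D_5 = 2.13230
Terminal value at year 5: TV = D_5×(1+g_2)/(r−g_2) = 2.18774/0.072 = 30.38529
P_0 = D_1/(1+r)^1 + D_2/(1+r)^2 + D_3/(1+r)^3 + D_4/(1+r)^4 + D_5/(1+r)^5 + TV/(1+r)^5
    = 0.80570 + 0.91430 + 1.03754 + 1.17739 + 1.33609 + 19.03933 = 24.31036

24.31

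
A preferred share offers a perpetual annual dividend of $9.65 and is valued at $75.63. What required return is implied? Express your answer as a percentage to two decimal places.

P = C/r ⇒ r = C/P = $9.65/$75.63 = 0.127595

12.76%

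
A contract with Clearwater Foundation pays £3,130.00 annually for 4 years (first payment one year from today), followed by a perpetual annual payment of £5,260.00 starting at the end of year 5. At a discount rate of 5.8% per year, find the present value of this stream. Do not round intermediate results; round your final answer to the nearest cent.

£83275.05

PV of 4-year annuity: £3,130.00 × [1 − (1+0.058)^−4] / 0.058 = 10895.63611
Perpetuity value at year 4: £5,260.00 / 0.058 = 90689.65517
PV of perpetuity: 90689.65517 / (1+0.058)^4 = 72379.41686
Total PV = 10895.63611 + 72379.41686 = 83275.05297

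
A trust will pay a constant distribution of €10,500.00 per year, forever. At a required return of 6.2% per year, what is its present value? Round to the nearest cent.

€169354.84

Level perpetuity: PV = C / r = €10,500.00 / 0.062 = €169,354.84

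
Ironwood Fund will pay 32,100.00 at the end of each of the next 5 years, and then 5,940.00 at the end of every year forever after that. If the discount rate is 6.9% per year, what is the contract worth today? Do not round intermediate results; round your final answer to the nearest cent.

PV of 5-year annuity: 32,100.00 × [1 − (1+0.069)^−5] / 0.069 = 131969.49569
Perpetuity value at year 5: 5,940.00 / 0.069 = 86086.95652
PV of perpetuity: 86086.95652 / (1+0.069)^5 = 61666.43302
Total PV = 131969.49569 + 61666.43302 = 193635.92871

193635.93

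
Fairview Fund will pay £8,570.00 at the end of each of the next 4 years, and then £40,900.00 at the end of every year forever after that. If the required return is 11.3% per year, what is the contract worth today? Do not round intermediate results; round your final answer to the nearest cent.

£262283.93

PV of 4-year annuity: £8,570.00 × [1 − (1+0.113)^−4] / 0.113 = 26418.54811
Perpetuity value at year 4: £40,900.00 / 0.113 = 361946.90265
PV of perpetuity: 361946.90265 / (1+0.113)^4 = 235865.38368
Total PV = 26418.54811 + 235865.38368 = 262283.93179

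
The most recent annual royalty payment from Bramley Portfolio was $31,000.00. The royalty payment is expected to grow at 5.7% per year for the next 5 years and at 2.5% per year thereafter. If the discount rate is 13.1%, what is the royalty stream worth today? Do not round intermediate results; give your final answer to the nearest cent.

D_1 = 32767.00000
D_2 = 34634.71900
D_3 = 36608.89798
D_4 = 38695.60517
D_5 = 40901.25466
Terminal value at year 5: TV = D_5×(1+g_2)/(r−g_2) = 41923.78603/0.106 = 395507.41537
P_0 = D_1/(1+r)^1 + D_2/(1+r)^2 + D_3/(1+r)^3 + D_4/(1+r)^4 + D_5/(1+r)^5 + TV/(1+r)^5
    = 28971.70645 + 27076.12177 + 25304.56296 + 23648.91517 + 22101.59446 + 213718.24828 = 340821.14909

$340821.15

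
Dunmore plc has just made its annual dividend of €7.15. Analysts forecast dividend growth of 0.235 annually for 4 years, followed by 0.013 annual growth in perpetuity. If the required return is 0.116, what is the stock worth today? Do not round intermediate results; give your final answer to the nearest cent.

D_1 = 8.83025
D_2 = 10.90536
D_3 = 13.46812
D_4 = 16.63313
Terminal value at year 4: TV = D_4×(1+g_2)/(r−g_2) = 16.84936/0.103 = 163.58598
P_0 = D_1/(1+r)^1 + D_2/(1+r)^2 + D_3/(1+r)^3 + D_4/(1+r)^4 + TV/(1+r)^4
    = 7.91241 + 8.75612 + 9.68979 + 10.72302 + 105.46038 = 142.54171

€142.54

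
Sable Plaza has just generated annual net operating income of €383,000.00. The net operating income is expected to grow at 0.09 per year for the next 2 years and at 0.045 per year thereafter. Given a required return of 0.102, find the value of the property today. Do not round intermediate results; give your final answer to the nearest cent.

D_1 = 417470.00000
D_2 = 455042.30000
Terminal value at year 2: TV = D_2×(1+g_2)/(r−g_2) = 475519.20350/0.057 = 8342442.16667
P_0 = D_1/(1+r)^1 + D_2/(1+r)^2 + TV/(1+r)^2
    = 378829.40109 + 374704.21705 + 6869577.31255 = 7623110.93068

€7623110.93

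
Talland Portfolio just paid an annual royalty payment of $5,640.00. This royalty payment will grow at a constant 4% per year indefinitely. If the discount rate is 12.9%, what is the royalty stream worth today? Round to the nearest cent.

$65905.62

D₁ = D₀ × (1 + g) = $5,640.00 × 1.04 = $5,865.6000
Growing perpetuity: P = D₁ / (r − g) = $5,865.6000 / (0.129 − 0.04) = $65,905.62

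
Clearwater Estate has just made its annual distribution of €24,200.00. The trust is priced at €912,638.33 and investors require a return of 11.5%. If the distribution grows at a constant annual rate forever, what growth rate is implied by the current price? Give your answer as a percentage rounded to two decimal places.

8.62%

P = D₀(1+g)/(r−g) ⇒ P(r−g) = D₀(1+g) ⇒ g(P+D₀) = P·r − D₀
g = (P·r − D₀)/(P + D₀) = (€912,638.33×0.115 − €24,200.00) / (€912,638.33 + €24,200.00) = 0.086198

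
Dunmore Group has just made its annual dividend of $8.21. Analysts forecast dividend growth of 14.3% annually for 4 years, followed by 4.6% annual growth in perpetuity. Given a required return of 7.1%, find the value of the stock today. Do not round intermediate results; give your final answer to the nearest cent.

$484.36

D_1 = 9.38403
D_2 = 10.72595
D_3 = 12.25976
D_4 = 14.01290
Terminal value at year 4: TV = D_4×(1+g_2)/(r−g_2) = 14.65750/0.025 = 586.29981
P_0 = D_1/(1+r)^1 + D_2/(1+r)^2 + D_3/(1+r)^3 + D_4/(1+r)^4 + TV/(1+r)^4
    = 8.76193 + 9.35097 + 9.97961 + 10.65050 + 445.61712 = 484.36014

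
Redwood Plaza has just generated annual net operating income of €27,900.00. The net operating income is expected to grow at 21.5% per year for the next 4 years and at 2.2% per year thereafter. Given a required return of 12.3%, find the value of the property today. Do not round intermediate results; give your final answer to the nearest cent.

€523236.79

D_1 = 33898.50000
D_2 = 41186.67750
D_3 = 50041.81316
D_4 = 60800.80299
Terminal value at year 4: TV = D_4×(1+g_2)/(r−g_2) = 62138.42066/0.101 = 615231.88771
P_0 = D_1/(1+r)^1 + D_2/(1+r)^2 + D_3/(1+r)^3 + D_4/(1+r)^4 + TV/(1+r)^4
    = 30185.66340 + 32658.57616 + 35334.07840 + 38228.76692 + 386829.70093 = 523236.78581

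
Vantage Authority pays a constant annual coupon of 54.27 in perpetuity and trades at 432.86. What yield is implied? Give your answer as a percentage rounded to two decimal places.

12.54%

P = C/r ⇒ r = C/P = 54.27/432.86 = 0.125375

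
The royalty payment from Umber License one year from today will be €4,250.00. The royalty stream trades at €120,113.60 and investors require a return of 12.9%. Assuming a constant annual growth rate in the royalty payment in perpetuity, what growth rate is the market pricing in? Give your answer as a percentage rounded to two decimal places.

9.36%

P = D₁/(r−g) ⇒ g = r − D₁/P = 0.129 − €4,250.00/€120,113.60 = 0.093617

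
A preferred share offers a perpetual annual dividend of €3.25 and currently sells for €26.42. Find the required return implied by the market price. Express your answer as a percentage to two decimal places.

P = C/r ⇒ r = C/P = €3.25/€26.42 = 0.123013

12.30%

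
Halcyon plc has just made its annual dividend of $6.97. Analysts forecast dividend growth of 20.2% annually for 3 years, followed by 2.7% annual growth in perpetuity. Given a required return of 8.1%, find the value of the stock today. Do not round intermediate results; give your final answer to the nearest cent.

D_1 = 8.37794
D_2 = 10.07028
D_3 = 12.10448
Terminal value at year 3: TV = D_3×(1+g_2)/(r−g_2) = 12.43130/0.054 = 230.20930
P_0 = D_1/(1+r)^1 + D_2/(1+r)^2 + D_3/(1+r)^3 + TV/(1+r)^3
    = 7.75018 + 8.61768 + 9.58229 + 182.24087 = 208.19101

$208.19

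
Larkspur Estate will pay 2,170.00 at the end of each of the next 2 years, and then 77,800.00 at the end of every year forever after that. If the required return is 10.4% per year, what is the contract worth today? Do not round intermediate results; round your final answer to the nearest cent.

617519.46

PV of 2-year annuity: 2,170.00 × [1 − (1+0.104)^−2] / 0.104 = 3745.99611
Perpetuity value at year 2: 77,800.00 / 0.104 = 748076.92308
PV of perpetuity: 748076.92308 / (1+0.104)^2 = 613773.46792
Total PV = 3745.99611 + 613773.46792 = 617519.46403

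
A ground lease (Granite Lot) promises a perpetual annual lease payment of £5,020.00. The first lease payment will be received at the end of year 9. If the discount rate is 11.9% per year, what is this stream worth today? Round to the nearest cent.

Value at end of year 8: C / r = £5,020.00 / 0.119 = £42,184.8739
Discount to today: PV = £42,184.8739 / (1 + 0.119)^8 = £42,184.8739 / 2.458333 = £17,159.95

£17159.95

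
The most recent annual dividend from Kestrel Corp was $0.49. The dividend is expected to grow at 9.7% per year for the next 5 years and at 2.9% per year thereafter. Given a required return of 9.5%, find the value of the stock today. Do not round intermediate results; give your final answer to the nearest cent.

$10.17

D_1 = 0.53753
D_2 = 0.58967
D_3 = 0.64687
D_4 = 0.70961
D_5 = 0.77845
Terminal value at year 5: TV = D_5×(1+g_2)/(r−g_2) = 0.80102/0.066 = 12.13670
P_0 = D_1/(1+r)^1 + D_2/(1+r)^2 + D_3/(1+r)^3 + D_4/(1+r)^4 + D_5/(1+r)^5 + TV/(1+r)^5
    = 0.49089 + 0.49179 + 0.49269 + 0.49359 + 0.49449 + 7.70957 = 10.17303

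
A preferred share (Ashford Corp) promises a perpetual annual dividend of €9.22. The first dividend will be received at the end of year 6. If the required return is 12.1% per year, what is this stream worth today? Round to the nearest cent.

Value at end of year 5: C / r = €9.22 / 0.121 = €76.1983
Discount to today: PV = €76.1983 / (1 + 0.121)^5 = €76.1983 / 1.770223 = €43.04

€43.04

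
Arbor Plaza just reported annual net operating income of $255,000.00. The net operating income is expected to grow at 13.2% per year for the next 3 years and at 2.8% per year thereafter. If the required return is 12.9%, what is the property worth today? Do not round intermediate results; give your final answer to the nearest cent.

$3385263.32

D_1 = 288660.00000
D_2 = 326763.12000
D_3 = 369895.85184
Terminal value at year 3: TV = D_3×(1+g_2)/(r−g_2) = 380252.93569/0.101 = 3764880.55140
P_0 = D_1/(1+r)^1 + D_2/(1+r)^2 + D_3/(1+r)^3 + TV/(1+r)^3
    = 255677.59079 + 256356.98208 + 257038.17867 + 2616190.57102 = 3385263.32256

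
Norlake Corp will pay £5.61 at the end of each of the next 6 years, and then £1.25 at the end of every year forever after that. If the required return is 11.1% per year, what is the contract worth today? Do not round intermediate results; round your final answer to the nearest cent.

£29.65

PV of 6-year annuity: £5.61 × [1 − (1+0.111)^−6] / 0.111 = 23.66510
Perpetuity value at year 6: £1.25 / 0.111 = 11.26126
PV of perpetuity: 11.26126 / (1+0.111)^6 = 5.98829
Total PV = 23.66510 + 5.98829 = 29.65339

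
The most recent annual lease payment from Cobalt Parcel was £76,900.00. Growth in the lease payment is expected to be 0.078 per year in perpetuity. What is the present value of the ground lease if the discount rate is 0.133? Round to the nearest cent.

D₁ = D₀ × (1 + g) = £76,900.00 × 1.078 = £82,898.2000
Growing perpetuity: P = D₁ / (r − g) = £82,898.2000 / (0.133 − 0.078) = £1,507,240.00

£1507240.00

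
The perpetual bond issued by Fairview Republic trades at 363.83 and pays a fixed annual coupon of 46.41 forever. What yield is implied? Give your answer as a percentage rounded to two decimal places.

P = C/r ⇒ r = C/P = 46.41/363.83 = 0.127560

12.76%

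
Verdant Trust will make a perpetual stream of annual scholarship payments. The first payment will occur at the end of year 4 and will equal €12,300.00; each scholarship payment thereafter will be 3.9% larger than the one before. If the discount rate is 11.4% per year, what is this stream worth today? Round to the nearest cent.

€118628.29

Value at end of year 3: C₁ / (r − g) = €12,300.00 / (0.114 − 0.039) = €164,000.0000
Discount to today: PV = €164,000.0000 / (1 + 0.114)^3 = €164,000.0000 / 1.382470 = €118,628.29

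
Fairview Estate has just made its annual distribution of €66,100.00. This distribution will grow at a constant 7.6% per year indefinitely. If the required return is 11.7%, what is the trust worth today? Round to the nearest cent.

D₁ = D₀ × (1 + g) = €66,100.00 × 1.076 = €71,123.6000
Growing perpetuity: P = D₁ / (r − g) = €71,123.6000 / (0.117 − 0.076) = €1,734,721.95

€1734721.95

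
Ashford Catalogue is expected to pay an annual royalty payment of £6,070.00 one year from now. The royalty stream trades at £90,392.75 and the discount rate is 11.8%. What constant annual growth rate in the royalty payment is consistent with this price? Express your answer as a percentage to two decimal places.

5.08%

P = D₁/(r−g) ⇒ g = r − D₁/P = 0.118 − £6,070.00/£90,392.75 = 0.050849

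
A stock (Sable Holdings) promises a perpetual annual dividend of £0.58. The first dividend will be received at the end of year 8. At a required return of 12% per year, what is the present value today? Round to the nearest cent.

£2.19

Value at end of year 7: C / r = £0.58 / 0.12 = £4.8333
Discount to today: PV = £4.8333 / (1 + 0.12)^7 = £4.8333 / 2.210681 = £2.19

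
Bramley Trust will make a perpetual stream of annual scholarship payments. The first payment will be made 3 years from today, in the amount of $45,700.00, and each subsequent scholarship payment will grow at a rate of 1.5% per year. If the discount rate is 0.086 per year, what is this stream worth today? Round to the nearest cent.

Value at end of year 2: C₁ / (r − g) = $45,700.00 / (0.086 − 0.015) = $643,661.9718
Discount to today: PV = $643,661.9718 / (1 + 0.086)^2 = $643,661.9718 / 1.179396 = $545,755.60

$545755.60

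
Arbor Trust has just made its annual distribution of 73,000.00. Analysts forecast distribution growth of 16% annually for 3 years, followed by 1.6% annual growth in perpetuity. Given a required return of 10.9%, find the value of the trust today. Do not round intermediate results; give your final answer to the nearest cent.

D_1 = 84680.00000
D_2 = 98228.80000
D_3 = 113945.40800
Terminal value at year 3: TV = D_3×(1+g_2)/(r−g_2) = 115768.53453/0.093 = 1244822.95191
P_0 = D_1/(1+r)^1 + D_2/(1+r)^2 + D_3/(1+r)^3 + TV/(1+r)^3
    = 76357.07845 + 79868.54013 + 83541.48471 + 912668.26311 = 1152435.36640

1152435.37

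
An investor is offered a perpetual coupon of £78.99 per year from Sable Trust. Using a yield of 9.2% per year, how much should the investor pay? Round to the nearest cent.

£858.59

Level perpetuity: PV = C / r = £78.99 / 0.092 = £858.59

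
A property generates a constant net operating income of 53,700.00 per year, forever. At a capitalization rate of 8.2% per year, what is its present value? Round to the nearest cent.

654878.05

Level perpetuity: PV = C / r = 53,700.00 / 0.082 = 654,878.05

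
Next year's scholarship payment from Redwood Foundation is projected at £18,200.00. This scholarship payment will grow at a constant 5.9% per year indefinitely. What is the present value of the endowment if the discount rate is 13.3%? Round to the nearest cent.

Growing perpetuity: P = D₁ / (r − g) = £18,200.0000 / (0.133 − 0.059) = £245,945.95

£245945.95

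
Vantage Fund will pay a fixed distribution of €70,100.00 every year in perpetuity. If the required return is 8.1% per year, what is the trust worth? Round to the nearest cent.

Level perpetuity: PV = C / r = €70,100.00 / 0.081 = €865,432.10

€865432.10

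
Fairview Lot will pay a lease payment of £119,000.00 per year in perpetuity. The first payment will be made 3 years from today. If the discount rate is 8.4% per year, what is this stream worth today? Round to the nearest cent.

Value at end of year 2: C / r = £119,000.00 / 0.084 = £1,416,666.6667
Discount to today: PV = £1,416,666.6667 / (1 + 0.084)^2 = £1,416,666.6667 / 1.175056 = £1,205,616.30

£1205616.30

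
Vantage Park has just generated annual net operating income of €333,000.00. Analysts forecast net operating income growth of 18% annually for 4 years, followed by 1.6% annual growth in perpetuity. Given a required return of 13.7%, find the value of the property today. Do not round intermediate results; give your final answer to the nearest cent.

D_1 = 392940.00000
D_2 = 463669.20000
D_3 = 547129.65600
D_4 = 645612.99408
Terminal value at year 4: TV = D_4×(1+g_2)/(r−g_2) = 655942.80199/0.121 = 5421014.89244
P_0 = D_1/(1+r)^1 + D_2/(1+r)^2 + D_3/(1+r)^3 + D_4/(1+r)^4 + TV/(1+r)^4
    = 345593.66755 + 358663.61276 + 372227.84789 + 386305.06641 + 3243685.51633 = 4706475.71094

€4706475.71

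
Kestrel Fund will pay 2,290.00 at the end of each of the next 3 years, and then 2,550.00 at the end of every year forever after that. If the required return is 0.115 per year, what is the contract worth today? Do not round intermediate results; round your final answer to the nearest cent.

PV of 3-year annuity: 2,290.00 × [1 − (1+0.115)^−3] / 0.115 = 5547.79839
Perpetuity value at year 3: 2,550.00 / 0.115 = 22173.91304
PV of perpetuity: 22173.91304 / (1+0.115)^3 = 15996.23361
Total PV = 5547.79839 + 15996.23361 = 21544.03200

21544.03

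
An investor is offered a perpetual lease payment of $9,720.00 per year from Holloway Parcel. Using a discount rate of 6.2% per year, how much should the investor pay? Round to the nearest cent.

$156774.19

Level perpetuity: PV = C / r = $9,720.00 / 0.062 = $156,774.19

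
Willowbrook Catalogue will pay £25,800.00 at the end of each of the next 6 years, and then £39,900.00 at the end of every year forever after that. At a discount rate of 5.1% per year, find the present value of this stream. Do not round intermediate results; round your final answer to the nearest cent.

£711013.99

PV of 6-year annuity: £25,800.00 × [1 − (1+0.051)^−6] / 0.051 = 130535.10695
Perpetuity value at year 6: £39,900.00 / 0.051 = 782352.94118
PV of perpetuity: 782352.94118 / (1+0.051)^6 = 580478.88043
Total PV = 130535.10695 + 580478.88043 = 711013.98738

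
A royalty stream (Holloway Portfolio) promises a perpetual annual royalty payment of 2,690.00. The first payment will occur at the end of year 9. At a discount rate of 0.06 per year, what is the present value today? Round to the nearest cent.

28128.99

Value at end of year 8: C / r = 2,690.00 / 0.06 = 44,833.3333
Discount to today: PV = 44,833.3333 / (1 + 0.06)^8 = 44,833.3333 / 1.593848 = 28,128.99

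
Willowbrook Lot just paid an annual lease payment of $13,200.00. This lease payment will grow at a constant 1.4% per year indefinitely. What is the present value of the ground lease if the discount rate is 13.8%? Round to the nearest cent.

$107941.94

D₁ = D₀ × (1 + g) = $13,200.00 × 1.014 = $13,384.8000
Growing perpetuity: P = D₁ / (r − g) = $13,384.8000 / (0.138 − 0.014) = $107,941.94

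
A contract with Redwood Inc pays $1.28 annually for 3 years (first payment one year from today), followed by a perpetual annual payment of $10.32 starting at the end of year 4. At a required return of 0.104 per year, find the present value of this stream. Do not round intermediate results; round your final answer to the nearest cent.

PV of 3-year annuity: $1.28 × [1 − (1+0.104)^−3] / 0.104 = 3.16089
Perpetuity value at year 3: $10.32 / 0.104 = 99.23077
PV of perpetuity: 99.23077 / (1+0.104)^3 = 73.74611
Total PV = 3.16089 + 73.74611 = 76.90700

$76.91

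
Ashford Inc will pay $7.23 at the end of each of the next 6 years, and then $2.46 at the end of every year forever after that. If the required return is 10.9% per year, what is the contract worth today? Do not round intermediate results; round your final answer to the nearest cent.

PV of 6-year annuity: $7.23 × [1 − (1+0.109)^−6] / 0.109 = 30.67510
Perpetuity value at year 6: $2.46 / 0.109 = 22.56881
PV of perpetuity: 22.56881 / (1+0.109)^6 = 12.13163
Total PV = 30.67510 + 12.13163 = 42.80674

$42.81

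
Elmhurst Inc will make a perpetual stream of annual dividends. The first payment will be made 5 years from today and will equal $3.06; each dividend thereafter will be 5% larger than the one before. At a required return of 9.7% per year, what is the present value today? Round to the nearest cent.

Value at end of year 4: C₁ / (r − g) = $3.06 / (0.097 − 0.05) = $65.1064
Discount to today: PV = $65.1064 / (1 + 0.097)^4 = $65.1064 / 1.448193 = $44.96

$44.96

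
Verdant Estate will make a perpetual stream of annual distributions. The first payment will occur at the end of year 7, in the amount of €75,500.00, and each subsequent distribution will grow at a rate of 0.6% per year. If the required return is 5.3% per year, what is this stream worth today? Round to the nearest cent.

€1178362.37

Value at end of year 6: C₁ / (r − g) = €75,500.00 / (0.053 − 0.006) = €1,606,382.9787
Discount to today: PV = €1,606,382.9787 / (1 + 0.053)^6 = €1,606,382.9787 / 1.363233 = €1,178,362.37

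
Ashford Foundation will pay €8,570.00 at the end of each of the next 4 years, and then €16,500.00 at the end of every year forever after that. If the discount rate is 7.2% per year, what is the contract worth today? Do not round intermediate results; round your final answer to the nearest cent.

€202426.91

PV of 4-year annuity: €8,570.00 × [1 − (1+0.072)^−4] / 0.072 = 28897.81659
Perpetuity value at year 4: €16,500.00 / 0.072 = 229166.66667
PV of perpetuity: 229166.66667 / (1+0.072)^4 = 173529.09681
Total PV = 28897.81659 + 173529.09681 = 202426.91340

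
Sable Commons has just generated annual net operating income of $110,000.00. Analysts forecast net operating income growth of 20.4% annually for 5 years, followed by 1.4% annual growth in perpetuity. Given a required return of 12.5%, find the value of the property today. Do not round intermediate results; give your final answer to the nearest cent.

$2088141.90

D_1 = 132440.00000
D_2 = 159457.76000
D_3 = 191987.14304
D_4 = 231152.52022
D_5 = 278307.63435
Terminal value at year 5: TV = D_5×(1+g_2)/(r−g_2) = 282203.94123/0.111 = 2542377.84888
P_0 = D_1/(1+r)^1 + D_2/(1+r)^2 + D_3/(1+r)^3 + D_4/(1+r)^4 + D_5/(1+r)^5 + TV/(1+r)^5
    = 117724.44444 + 125991.31654 + 134838.70677 + 144307.38040 + 154440.96534 + 1410839.08876 = 2088141.90226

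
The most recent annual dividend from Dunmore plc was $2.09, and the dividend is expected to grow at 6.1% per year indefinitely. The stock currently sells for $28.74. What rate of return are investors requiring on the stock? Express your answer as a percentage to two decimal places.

13.82%

D₁ = $2.09 × 1.061 = $2.2175
P = D₁/(r − g) ⇒ r = D₁/P + g = $2.2175/$28.74 + 0.061 = 0.077157 + 0.061 = 0.138157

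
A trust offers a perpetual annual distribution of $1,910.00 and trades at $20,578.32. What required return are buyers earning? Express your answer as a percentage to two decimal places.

P = C/r ⇒ r = C/P = $1,910.00/$20,578.32 = 0.092816

9.28%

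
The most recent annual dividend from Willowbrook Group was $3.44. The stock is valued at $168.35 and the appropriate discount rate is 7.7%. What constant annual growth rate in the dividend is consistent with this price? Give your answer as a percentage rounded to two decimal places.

5.54%

P = D₀(1+g)/(r−g) ⇒ P(r−g) = D₀(1+g) ⇒ g(P+D₀) = P·r − D₀
g = (P·r − D₀)/(P + D₀) = ($168.35×0.077 − $3.44) / ($168.35 + $3.44) = 0.055434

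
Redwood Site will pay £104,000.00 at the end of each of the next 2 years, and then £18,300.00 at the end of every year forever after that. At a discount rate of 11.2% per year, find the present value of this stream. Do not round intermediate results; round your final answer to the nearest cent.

£309767.27

PV of 2-year annuity: £104,000.00 × [1 − (1+0.112)^−2] / 0.112 = 177630.55742
Perpetuity value at year 2: £18,300.00 / 0.112 = 163392.85714
PV of perpetuity: 163392.85714 / (1+0.112)^2 = 132136.71098
Total PV = 177630.55742 + 132136.71098 = 309767.26841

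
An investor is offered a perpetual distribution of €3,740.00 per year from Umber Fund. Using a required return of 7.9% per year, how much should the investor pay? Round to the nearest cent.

€47341.77

Level perpetuity: PV = C / r = €3,740.00 / 0.079 = €47,341.77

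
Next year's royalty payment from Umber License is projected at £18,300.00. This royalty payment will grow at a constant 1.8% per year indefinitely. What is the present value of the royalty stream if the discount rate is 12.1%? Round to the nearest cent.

Growing perpetuity: P = D₁ / (r − g) = £18,300.0000 / (0.121 − 0.018) = £177,669.90

£177669.90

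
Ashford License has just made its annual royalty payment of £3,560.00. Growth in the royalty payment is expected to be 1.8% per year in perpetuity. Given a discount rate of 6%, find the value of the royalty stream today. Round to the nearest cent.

£86287.62

D₁ = D₀ × (1 + g) = £3,560.00 × 1.018 = £3,624.0800
Growing perpetuity: P = D₁ / (r − g) = £3,624.0800 / (0.06 − 0.018) = £86,287.62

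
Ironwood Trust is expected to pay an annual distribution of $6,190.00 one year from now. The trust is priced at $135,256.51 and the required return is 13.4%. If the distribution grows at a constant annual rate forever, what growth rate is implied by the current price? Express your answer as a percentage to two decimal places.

8.82%

P = D₁/(r−g) ⇒ g = r − D₁/P = 0.134 − $6,190.00/$135,256.51 = 0.088235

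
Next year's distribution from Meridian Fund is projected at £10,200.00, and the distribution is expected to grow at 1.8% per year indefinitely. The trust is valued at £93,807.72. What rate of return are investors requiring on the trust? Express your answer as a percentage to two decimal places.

12.67%

P = D₁/(r − g) ⇒ r = D₁/P + g = £10,200.0000/£93,807.72 + 0.018 = 0.108733 + 0.018 = 0.126733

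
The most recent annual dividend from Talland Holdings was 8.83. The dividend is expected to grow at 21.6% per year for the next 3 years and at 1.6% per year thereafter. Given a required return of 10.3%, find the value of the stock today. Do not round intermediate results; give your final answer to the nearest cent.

D_1 = 10.73728
D_2 = 13.05653
D_3 = 15.87674
Terminal value at year 3: TV = D_3×(1+g_2)/(r−g_2) = 16.13077/0.087 = 185.41117
P_0 = D_1/(1+r)^1 + D_2/(1+r)^2 + D_3/(1+r)^3 + TV/(1+r)^3
    = 9.73461 + 10.73191 + 11.83137 + 138.16860 = 170.46648

170.47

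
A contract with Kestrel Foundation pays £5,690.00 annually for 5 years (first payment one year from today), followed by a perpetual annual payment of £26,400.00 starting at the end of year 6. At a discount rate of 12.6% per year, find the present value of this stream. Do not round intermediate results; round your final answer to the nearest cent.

PV of 5-year annuity: £5,690.00 × [1 − (1+0.126)^−5] / 0.126 = 20209.92400
Perpetuity value at year 5: £26,400.00 / 0.126 = 209523.80952
PV of perpetuity: 209523.80952 / (1+0.126)^5 = 115755.44508
Total PV = 20209.92400 + 115755.44508 = 135965.36908

£135965.37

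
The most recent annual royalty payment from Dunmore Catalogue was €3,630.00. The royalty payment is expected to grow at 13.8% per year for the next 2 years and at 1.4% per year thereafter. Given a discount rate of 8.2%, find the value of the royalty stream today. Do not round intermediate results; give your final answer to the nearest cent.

D_1 = 4130.94000
D_2 = 4701.00972
Terminal value at year 2: TV = D_2×(1+g_2)/(r−g_2) = 4766.82386/0.068 = 70100.35082
P_0 = D_1/(1+r)^1 + D_2/(1+r)^2 + TV/(1+r)^2
    = 3817.87431 + 4015.47224 + 59877.77719 = 67711.12374

€67711.12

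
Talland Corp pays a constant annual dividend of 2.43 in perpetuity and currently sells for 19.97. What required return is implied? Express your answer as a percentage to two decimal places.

12.17%

P = C/r ⇒ r = C/P = 2.43/19.97 = 0.121683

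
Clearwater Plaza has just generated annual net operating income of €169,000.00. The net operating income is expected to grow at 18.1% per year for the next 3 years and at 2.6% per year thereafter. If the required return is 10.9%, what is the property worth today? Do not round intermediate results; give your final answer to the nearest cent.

€3098691.74

D_1 = 199589.00000
D_2 = 235714.60900
D_3 = 278378.95323
Terminal value at year 3: TV = D_3×(1+g_2)/(r−g_2) = 285616.80601/0.083 = 3441166.33751
P_0 = D_1/(1+r)^1 + D_2/(1+r)^2 + D_3/(1+r)^3 + TV/(1+r)^3
    = 179972.04689 + 191656.43587 + 204099.41457 + 2522963.84758 = 3098691.74491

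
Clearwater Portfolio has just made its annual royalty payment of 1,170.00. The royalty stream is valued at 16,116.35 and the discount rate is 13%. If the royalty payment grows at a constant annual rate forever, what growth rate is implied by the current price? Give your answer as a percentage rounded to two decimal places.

P = D₀(1+g)/(r−g) ⇒ P(r−g) = D₀(1+g) ⇒ g(P+D₀) = P·r − D₀
g = (P·r − D₀)/(P + D₀) = (16,116.35×0.13 − 1,170.00) / (16,116.35 + 1,170.00) = 0.053518

5.35%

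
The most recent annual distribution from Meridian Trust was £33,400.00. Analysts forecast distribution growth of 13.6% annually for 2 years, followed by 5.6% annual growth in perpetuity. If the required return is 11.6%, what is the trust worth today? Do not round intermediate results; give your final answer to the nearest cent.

D_1 = 37942.40000
D_2 = 43102.56640
Terminal value at year 2: TV = D_2×(1+g_2)/(r−g_2) = 45516.31012/0.06 = 758605.16864
P_0 = D_1/(1+r)^1 + D_2/(1+r)^2 + TV/(1+r)^2
    = 33998.56631 + 34607.85961 + 609098.32916 = 677704.75508

£677704.76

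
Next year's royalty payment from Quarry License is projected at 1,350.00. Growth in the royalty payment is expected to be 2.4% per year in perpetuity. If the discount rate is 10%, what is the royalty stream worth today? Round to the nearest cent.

Growing perpetuity: P = D₁ / (r − g) = 1,350.0000 / (0.1 − 0.024) = 17,763.16

17763.16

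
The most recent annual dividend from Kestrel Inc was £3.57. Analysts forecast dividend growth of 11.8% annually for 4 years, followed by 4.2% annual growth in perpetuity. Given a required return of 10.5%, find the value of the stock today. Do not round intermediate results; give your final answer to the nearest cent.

£76.58

D_1 = 3.99126
D_2 = 4.46223
D_3 = 4.98877
D_4 = 5.57745
Terminal value at year 4: TV = D_4×(1+g_2)/(r−g_2) = 5.81170/0.063 = 92.24920
P_0 = D_1/(1+r)^1 + D_2/(1+r)^2 + D_3/(1+r)^3 + D_4/(1+r)^4 + TV/(1+r)^4
    = 3.61200 + 3.65449 + 3.69749 + 3.74099 + 61.87475 = 76.57972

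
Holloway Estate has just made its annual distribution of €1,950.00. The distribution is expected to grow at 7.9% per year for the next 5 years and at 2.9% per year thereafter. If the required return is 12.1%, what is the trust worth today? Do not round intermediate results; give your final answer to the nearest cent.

€26726.78

D_1 = 2104.05000
D_2 = 2270.26995
D_3 = 2449.62128
D_4 = 2643.14136
D_5 = 2851.94952
Terminal value at year 5: TV = D_5×(1+g_2)/(r−g_2) = 2934.65606/0.092 = 31898.43544
P_0 = D_1/(1+r)^1 + D_2/(1+r)^2 + D_3/(1+r)^3 + D_4/(1+r)^4 + D_5/(1+r)^5 + TV/(1+r)^5
    = 1876.94023 + 1806.61776 + 1738.93003 + 1673.77833 + 1611.06763 + 18019.44121 = 26726.77519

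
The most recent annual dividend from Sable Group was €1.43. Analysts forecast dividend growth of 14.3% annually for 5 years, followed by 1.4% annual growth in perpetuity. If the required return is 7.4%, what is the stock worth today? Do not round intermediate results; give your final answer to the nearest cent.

€41.65

D_1 = 1.63449
D_2 = 1.86822
D_3 = 2.13538
D_4 = 2.44074
D_5 = 2.78976
Terminal value at year 5: TV = D_5×(1+g_2)/(r−g_2) = 2.82882/0.06 = 47.14698
P_0 = D_1/(1+r)^1 + D_2/(1+r)^2 + D_3/(1+r)^3 + D_4/(1+r)^4 + D_5/(1+r)^5 + TV/(1+r)^5
    = 1.52187 + 1.61965 + 1.72370 + 1.83444 + 1.95230 + 32.99381 = 41.64577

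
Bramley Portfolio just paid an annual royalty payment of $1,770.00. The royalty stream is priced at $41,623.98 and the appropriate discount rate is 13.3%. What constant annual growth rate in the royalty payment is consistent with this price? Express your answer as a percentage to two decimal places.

P = D₀(1+g)/(r−g) ⇒ P(r−g) = D₀(1+g) ⇒ g(P+D₀) = P·r − D₀
g = (P·r − D₀)/(P + D₀) = ($41,623.98×0.133 − $1,770.00) / ($41,623.98 + $1,770.00) = 0.086786

8.68%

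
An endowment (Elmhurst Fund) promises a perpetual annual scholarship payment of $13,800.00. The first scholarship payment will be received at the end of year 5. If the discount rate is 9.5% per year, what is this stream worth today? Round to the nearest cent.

$101041.32

Value at end of year 4: C / r = $13,800.00 / 0.095 = $145,263.1579
Discount to today: PV = $145,263.1579 / (1 + 0.095)^4 = $145,263.1579 / 1.437661 = $101,041.32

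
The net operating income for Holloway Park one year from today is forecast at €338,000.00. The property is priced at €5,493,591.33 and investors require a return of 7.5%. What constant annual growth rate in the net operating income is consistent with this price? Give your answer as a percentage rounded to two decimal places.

1.35%

P = D₁/(r−g) ⇒ g = r − D₁/P = 0.075 − €338,000.00/€5,493,591.33 = 0.013474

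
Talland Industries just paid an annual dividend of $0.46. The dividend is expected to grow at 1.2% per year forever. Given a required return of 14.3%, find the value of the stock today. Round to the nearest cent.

$3.55

D₁ = D₀ × (1 + g) = $0.46 × 1.012 = $0.4655
Growing perpetuity: P = D₁ / (r − g) = $0.4655 / (0.143 − 0.012) = $3.55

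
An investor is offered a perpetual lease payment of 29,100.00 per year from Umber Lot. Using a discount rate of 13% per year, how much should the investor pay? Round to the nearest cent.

223846.15

Level perpetuity: PV = C / r = 29,100.00 / 0.13 = 223,846.15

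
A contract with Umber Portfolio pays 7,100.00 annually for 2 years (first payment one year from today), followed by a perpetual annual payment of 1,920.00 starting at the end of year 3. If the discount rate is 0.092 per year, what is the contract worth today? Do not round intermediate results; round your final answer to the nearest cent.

29957.10

PV of 2-year annuity: 7,100.00 × [1 − (1+0.092)^−2] / 0.092 = 12455.88965
Perpetuity value at year 2: 1,920.00 / 0.092 = 20869.56522
PV of perpetuity: 20869.56522 / (1+0.092)^2 = 17501.21196
Total PV = 12455.88965 + 17501.21196 = 29957.10161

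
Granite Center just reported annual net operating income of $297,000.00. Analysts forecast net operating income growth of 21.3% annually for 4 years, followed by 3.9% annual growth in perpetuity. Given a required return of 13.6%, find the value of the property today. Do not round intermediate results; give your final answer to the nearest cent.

$5538945.72

D_1 = 360261.00000
D_2 = 436996.59300
D_3 = 530076.86731
D_4 = 642983.24005
Terminal value at year 4: TV = D_4×(1+g_2)/(r−g_2) = 668059.58641/0.097 = 6887212.23101
P_0 = D_1/(1+r)^1 + D_2/(1+r)^2 + D_3/(1+r)^3 + D_4/(1+r)^4 + TV/(1+r)^4
    = 317131.16197 + 338626.84813 + 361579.54822 + 386088.02112 + 4135520.14373 = 5538945.72317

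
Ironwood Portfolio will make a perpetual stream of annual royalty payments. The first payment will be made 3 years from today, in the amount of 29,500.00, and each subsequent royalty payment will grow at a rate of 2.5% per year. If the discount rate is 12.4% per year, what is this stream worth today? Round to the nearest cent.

Value at end of year 2: C₁ / (r − g) = 29,500.00 / (0.124 − 0.025) = 297,979.7980
Discount to today: PV = 297,979.7980 / (1 + 0.124)^2 = 297,979.7980 / 1.263376 = 235,859.95

235859.95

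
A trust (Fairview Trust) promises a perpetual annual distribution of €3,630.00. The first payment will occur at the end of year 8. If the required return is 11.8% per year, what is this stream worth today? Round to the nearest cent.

Value at end of year 7: C / r = €3,630.00 / 0.118 = €30,762.7119
Discount to today: PV = €30,762.7119 / (1 + 0.118)^7 = €30,762.7119 / 2.183195 = €14,090.68

€14090.68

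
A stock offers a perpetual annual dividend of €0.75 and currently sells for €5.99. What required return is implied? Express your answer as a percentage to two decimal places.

P = C/r ⇒ r = C/P = €0.75/€5.99 = 0.125209

12.52%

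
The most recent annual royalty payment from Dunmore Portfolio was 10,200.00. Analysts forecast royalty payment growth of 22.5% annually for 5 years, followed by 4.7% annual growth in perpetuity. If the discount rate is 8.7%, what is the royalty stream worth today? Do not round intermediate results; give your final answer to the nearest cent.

D_1 = 12495.00000
D_2 = 15306.37500
D_3 = 18750.30938
D_4 = 22969.12898
D_5 = 28137.18301
Terminal value at year 5: TV = D_5×(1+g_2)/(r−g_2) = 29459.63061/0.04 = 736490.76518
P_0 = D_1/(1+r)^1 + D_2/(1+r)^2 + D_3/(1+r)^3 + D_4/(1+r)^4 + D_5/(1+r)^5 + TV/(1+r)^5
    = 11494.94020 + 12954.27944 + 14598.88897 + 16452.28978 + 18540.98894 + 485310.38549 = 559351.77282

559351.77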